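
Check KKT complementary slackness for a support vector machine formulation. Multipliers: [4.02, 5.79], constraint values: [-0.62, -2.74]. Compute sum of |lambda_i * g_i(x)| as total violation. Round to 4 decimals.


KKT complementary slackness check:
lambda_1 * g_1 = 4.02 * -0.62 = -2.4924
lambda_2 * g_2 = 5.79 * -2.74 = -15.8646
Total violation = 2.4924 + 15.8646 = 18.357


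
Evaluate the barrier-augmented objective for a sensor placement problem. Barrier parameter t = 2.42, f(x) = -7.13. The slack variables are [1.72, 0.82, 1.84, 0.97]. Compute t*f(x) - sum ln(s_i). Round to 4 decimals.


Step 1: Compute log-barrier.
ln values: [0.5423, -0.1985, 0.6098, -0.0305]
phi = -(0.5423 - 0.1985 + 0.6098 - 0.0305) = -0.9232
Step 2: Compute augmented objective.
t*f(x) = 2.42*-7.13 = -17.2546
Total = -17.2546 - 0.9232 = -18.1778


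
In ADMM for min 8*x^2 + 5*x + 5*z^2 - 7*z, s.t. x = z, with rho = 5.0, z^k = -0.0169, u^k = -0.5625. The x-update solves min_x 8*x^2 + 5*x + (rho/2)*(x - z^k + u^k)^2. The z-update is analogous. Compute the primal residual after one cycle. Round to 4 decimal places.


ADMM iteration with rho = 5.0, z^k = -0.0169, u^k = -0.5625
Step 1: x-update.
Minimize 8*x^2 + 5*x + (5.0/2)*(x + 0.0169 - 0.5625)^2
FOC: (2*8 + 5.0)*x = -5 + 5.0*(-0.0169 + 0.5625)
x^{k+1} = -0.1082
Step 2: z-update.
Minimize 5*z^2 - 7*z + (5.0/2)*(-0.1082 - z - 0.5625)^2
FOC: (2*5 + 5.0)*z = 7 + 5.0*(-0.1082 - 0.5625)
z^{k+1} = 0.2431
Step 3: u-update.
u^{k+1} = -0.5625 - 0.1082 - 0.2431 = -0.9138
Step 4: Primal residual = |-0.1082 - 0.2431| = 0.3513


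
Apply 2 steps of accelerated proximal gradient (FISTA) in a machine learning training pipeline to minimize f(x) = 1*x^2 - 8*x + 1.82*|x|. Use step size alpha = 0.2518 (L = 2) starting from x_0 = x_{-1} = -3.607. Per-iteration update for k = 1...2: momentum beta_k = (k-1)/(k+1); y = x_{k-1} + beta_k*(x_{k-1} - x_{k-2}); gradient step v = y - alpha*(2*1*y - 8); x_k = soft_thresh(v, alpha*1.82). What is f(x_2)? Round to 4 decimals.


FISTA on f(x) = 1*x^2 - 8*x + 1.82*|x|
L = 2, alpha = 0.2518
Iteration 1: beta = 0.0, y = -3.607 + 0.0*(-3.607 + 3.607) = -3.607
  grad(y) = -15.214, v = y - alpha*grad = 0.2239
  prox(v) = soft_thresh(0.2239, 0.4583) = 0.0
Iteration 2: beta = 0.3333, y = 0.0 + 0.3333*(0.0 + 3.607) = 1.2023
  grad(y) = -5.5953, v = y - alpha*grad = 2.6112
  prox(v) = soft_thresh(2.6112, 0.4583) = 2.153
f(x_2) = 1*2.153^2 - 8*2.153 + 1.82*|2.153| = -8.6701


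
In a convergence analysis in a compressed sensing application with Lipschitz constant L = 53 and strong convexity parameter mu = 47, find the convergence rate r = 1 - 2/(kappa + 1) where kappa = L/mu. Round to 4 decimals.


Step 1: Compute the condition number.
kappa = L/mu = 53/47 = 1.1277
Step 2: Compute the convergence rate.
r = 1 - 2/(kappa + 1) = 1 - 2*mu/(L + mu) = (L - mu)/(L + mu) = 6/100 = 0.06


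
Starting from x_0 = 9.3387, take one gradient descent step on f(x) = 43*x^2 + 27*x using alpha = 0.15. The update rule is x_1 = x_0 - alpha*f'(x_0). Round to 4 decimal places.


We compute the gradient at x_0 and apply the update.
f'(x) = 86*x + 27
f'(9.3387) = 86*9.3387 + 27 = 830.1282
x_1 = 9.3387 - 0.15*830.1282 = -115.1805


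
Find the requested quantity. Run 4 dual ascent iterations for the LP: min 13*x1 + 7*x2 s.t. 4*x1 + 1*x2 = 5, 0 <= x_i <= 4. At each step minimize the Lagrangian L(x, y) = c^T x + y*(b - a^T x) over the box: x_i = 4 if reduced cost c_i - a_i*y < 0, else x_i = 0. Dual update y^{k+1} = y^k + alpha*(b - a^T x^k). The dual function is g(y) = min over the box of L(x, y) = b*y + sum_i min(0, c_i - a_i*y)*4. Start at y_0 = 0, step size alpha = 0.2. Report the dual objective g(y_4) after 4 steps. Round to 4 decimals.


Dual ascent for LP: min 13*x1 + 7*x2, 4*x1 + 1*x2 = 5, 0 <= x_i <= 4
Step 1: y^k = 0.0, reduced costs: (13.0, 7.0)
  x^k = (0.0, 0.0), subgradient = b - a^T x = 5.0
  y^{k+1} = 0.0 + 0.2*5.0 = 1.0
Step 2: y^k = 1.0, reduced costs: (9.0, 6.0)
  x^k = (0.0, 0.0), subgradient = b - a^T x = 5.0
  y^{k+1} = 1.0 + 0.2*5.0 = 2.0
Step 3: y^k = 2.0, reduced costs: (5.0, 5.0)
  x^k = (0.0, 0.0), subgradient = b - a^T x = 5.0
  y^{k+1} = 2.0 + 0.2*5.0 = 3.0
Step 4: y^k = 3.0, reduced costs: (1.0, 4.0)
  x^k = (0.0, 0.0), subgradient = b - a^T x = 5.0
  y^{k+1} = 3.0 + 0.2*5.0 = 4.0
Dual objective at y_4 = 4.0: reduced costs (-3.0, 3.0), box minimizer x = (4.0, 0.0)
g(y_4) = b*y + (c1 - a1*y)*x1 + (c2 - a2*y)*x2 = 5*4.0 + (-3.0)*4.0 + 3.0*0.0 = 20.0 - 12.0 + 0.0 = 8.0


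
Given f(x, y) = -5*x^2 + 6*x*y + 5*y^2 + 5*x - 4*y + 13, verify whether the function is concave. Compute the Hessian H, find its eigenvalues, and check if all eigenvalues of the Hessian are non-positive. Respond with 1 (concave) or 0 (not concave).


The Hessian of f(x,y) = -5*x^2 + 6*x*y + 5*y^2 + 5*x - 4*y + 13 is:
H = [[-10, 6], [6, 10]]
Trace = -10 + 10 = 0
Determinant = -10*10 - (6)^2 = -136
Discriminant = (0)^2 - 4*-136 = 544.0
Eigenvalues: lambda_1 = -11.6619, lambda_2 = 11.6619
The function is not concave.

0


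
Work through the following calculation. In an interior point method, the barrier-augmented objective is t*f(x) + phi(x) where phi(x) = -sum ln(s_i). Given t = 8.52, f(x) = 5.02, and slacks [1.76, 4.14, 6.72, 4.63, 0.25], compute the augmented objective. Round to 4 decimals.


Step 1: Compute log-barrier.
ln values: [0.5653, 1.4207, 1.9051, 1.5326, -1.3863]
phi = -(0.5653 + 1.4207 + 1.9051 + 1.5326 - 1.3863) = -4.0374
Step 2: Compute augmented objective.
t*f(x) = 8.52*5.02 = 42.7704
Total = 42.7704 - 4.0374 = 38.733


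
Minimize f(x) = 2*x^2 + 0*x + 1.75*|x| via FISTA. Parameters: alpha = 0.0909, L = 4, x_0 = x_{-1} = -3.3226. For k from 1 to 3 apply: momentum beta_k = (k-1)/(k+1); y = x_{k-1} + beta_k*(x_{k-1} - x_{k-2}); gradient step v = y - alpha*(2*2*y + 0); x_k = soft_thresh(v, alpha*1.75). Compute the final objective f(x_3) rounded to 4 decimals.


FISTA on f(x) = 2*x^2 + 0*x + 1.75*|x|
L = 4, alpha = 0.0909
Iteration 1: beta = 0.0, y = -3.3226 + 0.0*(-3.3226 + 3.3226) = -3.3226
  grad(y) = -13.2904, v = y - alpha*grad = -2.1145
  prox(v) = soft_thresh(-2.1145, 0.1591) = -1.9554
Iteration 2: beta = 0.3333, y = -1.9554 + 0.3333*(-1.9554 + 3.3226) = -1.4997
  grad(y) = -5.9988, v = y - alpha*grad = -0.9544
  prox(v) = soft_thresh(-0.9544, 0.1591) = -0.7953
Iteration 3: beta = 0.5, y = -0.7953 + 0.5*(-0.7953 + 1.9554) = -0.2153
  grad(y) = -0.8612, v = y - alpha*grad = -0.137
  prox(v) = soft_thresh(-0.137, 0.1591) = 0.0
f(x_3) = 2*0.0^2 + 0*0.0 + 1.75*|0.0| = 0.0


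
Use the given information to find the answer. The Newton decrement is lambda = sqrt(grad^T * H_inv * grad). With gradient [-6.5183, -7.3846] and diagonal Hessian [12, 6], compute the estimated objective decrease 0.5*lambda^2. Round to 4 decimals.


Step 1: H is diagonal, so H^(-1) * g = [-0.5432, -1.2308].
Step 2: g^T H^(-1) g = sum_i g_i^2 / H_ii
  = (-6.5183)^2/12 + (-7.3846)^2/6
  = 3.5407 + 9.0887 = 12.6294
Step 3: Objective decrease = 0.5 * g^T H^(-1) g = 6.3147


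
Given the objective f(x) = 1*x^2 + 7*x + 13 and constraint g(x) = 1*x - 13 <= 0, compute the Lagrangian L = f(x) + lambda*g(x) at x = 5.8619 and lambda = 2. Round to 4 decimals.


Step 1: Evaluate f(x).
f(5.8619) = 1*5.8619^2 + 7*5.8619 + 13 = 88.3952
Step 2: Evaluate g(x).
g(5.8619) = 1*5.8619 - 13 = -7.1381
Step 3: Compute Lagrangian.
L = 88.3952 + 2*-7.1381 = 74.119


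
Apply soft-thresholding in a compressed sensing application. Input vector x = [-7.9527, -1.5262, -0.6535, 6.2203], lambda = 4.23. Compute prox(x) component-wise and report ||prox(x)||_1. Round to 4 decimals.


Soft-thresholding with lambda = 4.23:
prox(-7.9527) = sign(-7.9527)*max(|-7.9527| - 4.23, 0) = -3.7227
prox(-1.5262) = sign(-1.5262)*max(|-1.5262| - 4.23, 0) = 0.0
prox(-0.6535) = sign(-0.6535)*max(|-0.6535| - 4.23, 0) = 0.0
prox(6.2203) = sign(6.2203)*max(|6.2203| - 4.23, 0) = 1.9903
prox(x) = [-3.7227, 0.0, 0.0, 1.9903]
||prox(x)||_1 = 3.7227 + 0.0 + 0.0 + 1.9903 = 5.713


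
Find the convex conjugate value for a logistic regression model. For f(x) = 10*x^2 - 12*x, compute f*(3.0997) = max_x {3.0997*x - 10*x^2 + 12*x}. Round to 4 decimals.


f*(y) = sup_x {y*x - a*x^2 - b*x} = sup_x {(y-b)*x - a*x^2}
FOC: (y - b) - 2a*x = 0 => x* = (y - b)/(2a)
x* = (3.0997 + 12)/(2*10) = 0.755
f*(3.0997) = (y-b)^2/(4a) = (3.0997 + 12)^2/(4*10)
= 228.0009/40 = 5.7


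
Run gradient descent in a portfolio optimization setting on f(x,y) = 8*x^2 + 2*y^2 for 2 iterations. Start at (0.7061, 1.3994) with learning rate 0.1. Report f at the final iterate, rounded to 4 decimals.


Gradient descent on f(x,y) = 8*x^2 + 2*y^2.
Starting point: (0.7061, 1.3994), alpha = 0.1
Step 1: grad_x = 2*8*0.7061 = 11.2976, grad_y = 2*2*1.3994 = 5.5976
  x_1 = 0.7061 - 0.1*11.2976 = -0.4237
  y_1 = 1.3994 - 0.1*5.5976 = 0.8396
Step 2: grad_x = 2*8*-0.4237 = -6.7786, grad_y = 2*2*0.8396 = 3.3586
  x_2 = -0.4237 - 0.1*-6.7786 = 0.2542
  y_2 = 0.8396 - 0.1*3.3586 = 0.5038
f(0.2542, 0.5038) = 8*0.2542^2 + 2*0.5038^2 = 1.0245


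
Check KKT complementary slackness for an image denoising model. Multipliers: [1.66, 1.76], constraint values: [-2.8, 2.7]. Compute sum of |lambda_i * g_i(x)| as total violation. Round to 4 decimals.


KKT complementary slackness check:
lambda_1 * g_1 = 1.66 * -2.8 = -4.648
lambda_2 * g_2 = 1.76 * 2.7 = 4.752
Total violation = 4.648 + 4.752 = 9.4


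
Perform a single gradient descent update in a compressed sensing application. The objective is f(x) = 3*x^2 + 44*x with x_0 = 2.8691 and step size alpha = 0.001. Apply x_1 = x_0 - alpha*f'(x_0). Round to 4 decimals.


We compute the gradient at x_0 and apply the update.
f'(x) = 6*x + 44
f'(2.8691) = 6*2.8691 + 44 = 61.2146
x_1 = 2.8691 - 0.001*61.2146 = 2.8079


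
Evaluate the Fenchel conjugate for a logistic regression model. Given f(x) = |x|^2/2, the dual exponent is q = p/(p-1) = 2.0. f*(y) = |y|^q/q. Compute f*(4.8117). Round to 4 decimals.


The conjugate exponent q satisfies 1/p + 1/q = 1.
p = 2, so q = 2/(2 - 1) = 2.0
|y|^q = 4.8117^2.0 = 23.1525
f*(4.8117) = 23.1525 / 2.0 = 11.5762


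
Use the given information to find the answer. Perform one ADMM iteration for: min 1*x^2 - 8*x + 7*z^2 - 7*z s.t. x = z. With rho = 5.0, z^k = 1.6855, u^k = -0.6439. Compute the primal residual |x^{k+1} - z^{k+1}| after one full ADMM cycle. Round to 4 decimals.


ADMM iteration with rho = 5.0, z^k = 1.6855, u^k = -0.6439
Step 1: x-update.
Minimize 1*x^2 - 8*x + (5.0/2)*(x - 1.6855 - 0.6439)^2
FOC: (2*1 + 5.0)*x = 8 + 5.0*(1.6855 + 0.6439)
x^{k+1} = 2.8067
Step 2: z-update.
Minimize 7*z^2 - 7*z + (5.0/2)*(2.8067 - z - 0.6439)^2
FOC: (2*7 + 5.0)*z = 7 + 5.0*(2.8067 - 0.6439)
z^{k+1} = 0.9376
Step 3: u-update.
u^{k+1} = -0.6439 + 2.8067 - 0.9376 = 1.2252
Step 4: Primal residual = |2.8067 - 0.9376| = 1.8691


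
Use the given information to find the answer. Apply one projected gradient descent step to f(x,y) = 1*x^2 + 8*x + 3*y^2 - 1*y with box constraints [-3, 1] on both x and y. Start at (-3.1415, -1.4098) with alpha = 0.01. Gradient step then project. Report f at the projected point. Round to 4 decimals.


Step 1: Compute gradient at (-3.1415, -1.4098).
grad_x = 2*1*-3.1415 + 8 = 1.717
grad_y = 2*3*-1.4098 - 1 = -9.4588
Step 2: Gradient step.
x_raw = -3.1415 - 0.01*1.717 = -3.1587
y_raw = -1.4098 - 0.01*-9.4588 = -1.3152
Step 3: Project onto [-3, 1].
x_proj = clip(-3.1587) = -3.0
y_proj = clip(-1.3152) = -1.3152
Step 4: Evaluate f.
f(-3.0, -1.3152) = -8.4954


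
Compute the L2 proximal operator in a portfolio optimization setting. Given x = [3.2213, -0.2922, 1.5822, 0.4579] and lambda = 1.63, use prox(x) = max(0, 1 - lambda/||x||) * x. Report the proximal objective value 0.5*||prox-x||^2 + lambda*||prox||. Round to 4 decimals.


Step 1: Compute ||x||.
||x|| = 3.6298
Step 2: Compute scaling factor.
scale = max(0, 1 - 1.63/3.6298) = 0.5509
Step 3: prox(x) = [1.7747, -0.161, 0.8717, 0.2523]
||prox(x)|| = 1.9998
Step 4: Proximal objective.
0.5*||prox-x||^2 = 1.3285
lambda*||prox|| = 3.2597
Total = 4.5881


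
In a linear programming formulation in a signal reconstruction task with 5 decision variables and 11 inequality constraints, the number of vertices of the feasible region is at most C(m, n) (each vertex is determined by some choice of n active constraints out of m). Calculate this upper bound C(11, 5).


Each vertex corresponds to some choice of n active constraints out of m, so the number of vertices is at most C(m, n) = m! / (n!(m-n)!).
m = 11, n = 5
Numerator: 11 * 10 * 9 * 8 * 7
Denominator: 5! = 120
C(11, 5) = 462


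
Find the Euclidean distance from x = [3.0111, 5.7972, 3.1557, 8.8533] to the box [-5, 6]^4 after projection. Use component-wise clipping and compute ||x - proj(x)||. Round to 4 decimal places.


Project each component onto [-5, 6].
clip(3.0111) = 3.0111, clip(5.7972) = 5.7972, clip(3.1557) = 3.1557, clip(8.8533) = 6.0
Projection = [3.0111, 5.7972, 3.1557, 6.0]
Squared diffs: [0.0, 0.0, 0.0, 8.1413]
Distance = sqrt(8.1413) = 2.8533


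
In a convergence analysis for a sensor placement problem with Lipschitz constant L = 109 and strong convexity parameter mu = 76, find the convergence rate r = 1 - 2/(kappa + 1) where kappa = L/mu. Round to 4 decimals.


Step 1: Compute the condition number.
kappa = L/mu = 109/76 = 1.4342
Step 2: Compute the convergence rate.
r = 1 - 2/(kappa + 1) = 1 - 2*mu/(L + mu) = (L - mu)/(L + mu) = 33/185 = 0.1784


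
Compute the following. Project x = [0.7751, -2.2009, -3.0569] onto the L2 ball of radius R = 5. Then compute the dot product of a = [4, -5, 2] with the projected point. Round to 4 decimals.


Step 1: Compute ||x|| (intermediates to 6 decimals).
||x|| = sqrt(0.7751^2 + (-2.2009)^2 + (-3.0569)^2) = 3.845696
Step 2: Project.
Since ||x|| <= R, proj = x (no scaling needed).
proj(x) = [0.7751, -2.2009, -3.0569]
Step 3: Dot product.
a^T * proj(x) = 4*0.7751 - 5*(-2.2009) + 2*(-3.0569) = 7.9911


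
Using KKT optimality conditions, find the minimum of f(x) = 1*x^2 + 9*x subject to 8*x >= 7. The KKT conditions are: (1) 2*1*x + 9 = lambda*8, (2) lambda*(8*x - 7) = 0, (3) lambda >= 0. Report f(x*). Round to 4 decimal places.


Step 1: Try lambda = 0 (constraint inactive).
x_unc = -9/(2*1) = -4.5
Check: 8*-4.5 = -36.0 < 7 -- violated!
Step 2: Constraint must be active: 8*x = 7
x* = 7/8 = 0.875
lambda = (2*1*0.875 + 9)/8 = 1.3438
Step 3: Compute optimal value.
f(x*) = 1*0.875^2 + 9*0.875 = 8.6406


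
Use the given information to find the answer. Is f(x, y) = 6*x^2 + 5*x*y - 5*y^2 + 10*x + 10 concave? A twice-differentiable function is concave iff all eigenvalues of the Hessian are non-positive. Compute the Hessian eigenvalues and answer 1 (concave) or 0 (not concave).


The Hessian of f(x,y) = 6*x^2 + 5*x*y - 5*y^2 + 10*x + 10 is:
H = [[12, 5], [5, -10]]
Trace = 12 - 10 = 2
Determinant = 12*-10 - (5)^2 = -145
Discriminant = (2)^2 - 4*-145 = 584.0
Eigenvalues: lambda_1 = -11.083, lambda_2 = 13.083
The function is not concave.

0


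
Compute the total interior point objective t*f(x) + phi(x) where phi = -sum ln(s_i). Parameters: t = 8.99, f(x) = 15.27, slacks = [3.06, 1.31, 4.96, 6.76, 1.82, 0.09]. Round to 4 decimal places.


Step 1: Compute log-barrier.
ln values: [1.1184, 0.27, 1.6014, 1.911, 0.5988, -2.4079]
phi = -(1.1184 + 0.27 + 1.6014 + 1.911 + 0.5988 - 2.4079) = -3.0918
Step 2: Compute augmented objective.
t*f(x) = 8.99*15.27 = 137.2773
Total = 137.2773 - 3.0918 = 134.1855


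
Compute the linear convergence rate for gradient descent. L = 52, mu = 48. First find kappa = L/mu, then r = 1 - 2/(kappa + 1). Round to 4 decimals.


Step 1: Compute the condition number.
kappa = L/mu = 52/48 = 1.0833
Step 2: Compute the convergence rate.
r = 1 - 2/(kappa + 1) = 1 - 2*mu/(L + mu) = (L - mu)/(L + mu) = 4/100 = 0.04


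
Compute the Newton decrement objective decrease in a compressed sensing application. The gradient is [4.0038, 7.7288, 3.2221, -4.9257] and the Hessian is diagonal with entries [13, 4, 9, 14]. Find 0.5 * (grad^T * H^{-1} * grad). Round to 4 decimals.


Step 1: H is diagonal, so H^(-1) * g = [0.308, 1.9322, 0.358, -0.3518].
Step 2: g^T H^(-1) g = sum_i g_i^2 / H_ii
  = (4.0038)^2/13 + (7.7288)^2/4 + (3.2221)^2/9 + (-4.9257)^2/14
  = 1.2331 + 14.9336 + 1.1535 + 1.733 = 19.0533
Step 3: Objective decrease = 0.5 * g^T H^(-1) g = 9.5266


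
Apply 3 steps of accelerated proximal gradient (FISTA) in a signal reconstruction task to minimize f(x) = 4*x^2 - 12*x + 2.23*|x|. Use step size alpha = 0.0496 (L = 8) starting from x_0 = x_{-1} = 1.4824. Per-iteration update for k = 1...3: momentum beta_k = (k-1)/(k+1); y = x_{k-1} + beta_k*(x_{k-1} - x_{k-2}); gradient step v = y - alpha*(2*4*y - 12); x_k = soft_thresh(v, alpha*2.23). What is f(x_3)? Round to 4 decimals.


FISTA on f(x) = 4*x^2 - 12*x + 2.23*|x|
L = 8, alpha = 0.0496
Iteration 1: beta = 0.0, y = 1.4824 + 0.0*(1.4824 - 1.4824) = 1.4824
  grad(y) = -0.1408, v = y - alpha*grad = 1.4894
  prox(v) = soft_thresh(1.4894, 0.1106) = 1.3788
Iteration 2: beta = 0.3333, y = 1.3788 + 0.3333*(1.3788 - 1.4824) = 1.3442
  grad(y) = -1.2461, v = y - alpha*grad = 1.406
  prox(v) = soft_thresh(1.406, 0.1106) = 1.2954
Iteration 3: beta = 0.5, y = 1.2954 + 0.5*(1.2954 - 1.3788) = 1.2538
  grad(y) = -1.9699, v = y - alpha*grad = 1.3515
  prox(v) = soft_thresh(1.3515, 0.1106) = 1.2409
f(x_3) = 4*1.2409^2 - 12*1.2409 + 2.23*|1.2409| = -5.9643


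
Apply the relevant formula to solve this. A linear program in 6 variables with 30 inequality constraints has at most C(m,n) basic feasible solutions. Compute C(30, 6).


Each vertex corresponds to some choice of n active constraints out of m, so the number of vertices is at most C(m, n) = m! / (n!(m-n)!).
m = 30, n = 6
Numerator: 30 * 29 * 28 * 27 * 26 * 25
Denominator: 6! = 720
C(30, 6) = 593775


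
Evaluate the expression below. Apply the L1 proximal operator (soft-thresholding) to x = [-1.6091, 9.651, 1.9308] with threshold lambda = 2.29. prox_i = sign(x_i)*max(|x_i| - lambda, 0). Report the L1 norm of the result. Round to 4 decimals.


Soft-thresholding with lambda = 2.29:
prox(-1.6091) = sign(-1.6091)*max(|-1.6091| - 2.29, 0) = 0.0
prox(9.651) = sign(9.651)*max(|9.651| - 2.29, 0) = 7.361
prox(1.9308) = sign(1.9308)*max(|1.9308| - 2.29, 0) = 0.0
prox(x) = [0.0, 7.361, 0.0]
||prox(x)||_1 = 0.0 + 7.361 + 0.0 = 7.361


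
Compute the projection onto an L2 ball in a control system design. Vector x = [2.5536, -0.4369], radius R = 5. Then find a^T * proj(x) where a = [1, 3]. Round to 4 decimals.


Step 1: Compute ||x|| (intermediates to 6 decimals).
||x|| = sqrt(2.5536^2 + (-0.4369)^2) = 2.590705
Step 2: Project.
Since ||x|| <= R, proj = x (no scaling needed).
proj(x) = [2.5536, -0.4369]
Step 3: Dot product.
a^T * proj(x) = 1*2.5536 + 3*(-0.4369) = 1.2429


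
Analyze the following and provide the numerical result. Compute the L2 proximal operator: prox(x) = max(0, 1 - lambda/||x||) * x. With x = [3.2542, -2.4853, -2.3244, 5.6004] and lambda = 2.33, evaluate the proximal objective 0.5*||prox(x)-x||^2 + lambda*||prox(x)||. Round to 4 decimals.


Step 1: Compute ||x||.
||x|| = 7.3167
Step 2: Compute scaling factor.
scale = max(0, 1 - 2.33/7.3167) = 0.6815
Step 3: prox(x) = [2.2179, -1.6939, -1.5842, 3.817]
||prox(x)|| = 4.9867
Step 4: Proximal objective.
0.5*||prox-x||^2 = 2.7145
lambda*||prox|| = 11.619
Total = 14.3334


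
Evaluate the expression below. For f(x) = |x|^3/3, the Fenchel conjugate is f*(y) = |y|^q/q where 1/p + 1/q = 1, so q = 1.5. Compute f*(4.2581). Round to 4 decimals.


The conjugate exponent q satisfies 1/p + 1/q = 1.
p = 3, so q = 3/(3 - 1) = 1.5
|y|^q = 4.2581^1.5 = 8.7867
f*(4.2581) = 8.7867 / 1.5 = 5.8578


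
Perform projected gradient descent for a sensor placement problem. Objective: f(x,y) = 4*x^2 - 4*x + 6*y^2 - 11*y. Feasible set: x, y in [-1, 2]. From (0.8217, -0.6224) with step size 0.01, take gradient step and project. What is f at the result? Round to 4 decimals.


Step 1: Compute gradient at (0.8217, -0.6224).
grad_x = 2*4*0.8217 - 4 = 2.5736
grad_y = 2*6*-0.6224 - 11 = -18.4688
Step 2: Gradient step.
x_raw = 0.8217 - 0.01*2.5736 = 0.796
y_raw = -0.6224 - 0.01*-18.4688 = -0.4377
Step 3: Project onto [-1, 2].
x_proj = clip(0.796) = 0.796
y_proj = clip(-0.4377) = -0.4377
Step 4: Evaluate f.
f(0.796, -0.4377) = 5.3148


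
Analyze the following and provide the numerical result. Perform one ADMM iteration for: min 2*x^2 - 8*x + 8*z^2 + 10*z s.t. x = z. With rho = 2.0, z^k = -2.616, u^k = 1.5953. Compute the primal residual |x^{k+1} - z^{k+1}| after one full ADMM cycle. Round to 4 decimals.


ADMM iteration with rho = 2.0, z^k = -2.616, u^k = 1.5953
Step 1: x-update.
Minimize 2*x^2 - 8*x + (2.0/2)*(x + 2.616 + 1.5953)^2
FOC: (2*2 + 2.0)*x = 8 + 2.0*(-2.616 - 1.5953)
x^{k+1} = -0.0704
Step 2: z-update.
Minimize 8*z^2 + 10*z + (2.0/2)*(-0.0704 - z + 1.5953)^2
FOC: (2*8 + 2.0)*z = -10 + 2.0*(-0.0704 + 1.5953)
z^{k+1} = -0.3861
Step 3: u-update.
u^{k+1} = 1.5953 - 0.0704 + 0.3861 = 1.911
Step 4: Primal residual = |-0.0704 + 0.3861| = 0.3157


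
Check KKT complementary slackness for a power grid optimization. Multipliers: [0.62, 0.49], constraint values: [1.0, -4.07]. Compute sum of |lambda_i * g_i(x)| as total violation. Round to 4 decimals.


KKT complementary slackness check:
lambda_1 * g_1 = 0.62 * 1.0 = 0.62
lambda_2 * g_2 = 0.49 * -4.07 = -1.9943
Total violation = 0.62 + 1.9943 = 2.6143


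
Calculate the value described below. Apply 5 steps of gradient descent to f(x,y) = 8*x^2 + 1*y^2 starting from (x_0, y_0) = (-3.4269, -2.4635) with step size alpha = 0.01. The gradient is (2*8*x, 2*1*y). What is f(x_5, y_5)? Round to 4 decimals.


Gradient descent on f(x,y) = 8*x^2 + 1*y^2.
Starting point: (-3.4269, -2.4635), alpha = 0.01
Step 1: grad_x = 2*8*-3.4269 = -54.8304, grad_y = 2*1*-2.4635 = -4.927
  x_1 = -3.4269 - 0.01*-54.8304 = -2.8786
  y_1 = -2.4635 - 0.01*-4.927 = -2.4142
Step 2: grad_x = 2*8*-2.8786 = -46.0575, grad_y = 2*1*-2.4142 = -4.8285
  x_2 = -2.8786 - 0.01*-46.0575 = -2.418
  y_2 = -2.4142 - 0.01*-4.8285 = -2.3659
Step 3: grad_x = 2*8*-2.418 = -38.6883, grad_y = 2*1*-2.3659 = -4.7319
  x_3 = -2.418 - 0.01*-38.6883 = -2.0311
  y_3 = -2.3659 - 0.01*-4.7319 = -2.3186
Step 4: grad_x = 2*8*-2.0311 = -32.4982, grad_y = 2*1*-2.3186 = -4.6373
  x_4 = -2.0311 - 0.01*-32.4982 = -1.7062
  y_4 = -2.3186 - 0.01*-4.6373 = -2.2723
Step 5: grad_x = 2*8*-1.7062 = -27.2985, grad_y = 2*1*-2.2723 = -4.5445
  x_5 = -1.7062 - 0.01*-27.2985 = -1.4332
  y_5 = -2.2723 - 0.01*-4.5445 = -2.2268
f(-1.4332, -2.2268) = 8*(-1.4332)^2 + 1*(-2.2268)^2 = 21.3905


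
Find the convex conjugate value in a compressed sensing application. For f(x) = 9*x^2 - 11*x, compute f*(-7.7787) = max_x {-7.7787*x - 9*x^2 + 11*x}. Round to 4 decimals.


f*(y) = sup_x {y*x - a*x^2 - b*x} = sup_x {(y-b)*x - a*x^2}
FOC: (y - b) - 2a*x = 0 => x* = (y - b)/(2a)
x* = (-7.7787 + 11)/(2*9) = 0.179
f*(-7.7787) = (y-b)^2/(4a) = (-7.7787 + 11)^2/(4*9)
= 10.3768/36 = 0.2882


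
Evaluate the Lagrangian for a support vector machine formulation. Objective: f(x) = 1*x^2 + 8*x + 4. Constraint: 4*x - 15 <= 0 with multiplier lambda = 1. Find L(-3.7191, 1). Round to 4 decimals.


Step 1: Evaluate f(x).
f(-3.7191) = 1*(-3.7191)^2 + 8*(-3.7191) + 4 = -11.9211
Step 2: Evaluate g(x).
g(-3.7191) = 4*-3.7191 - 15 = -29.8764
Step 3: Compute Lagrangian.
L = -11.9211 + 1*-29.8764 = -41.7975


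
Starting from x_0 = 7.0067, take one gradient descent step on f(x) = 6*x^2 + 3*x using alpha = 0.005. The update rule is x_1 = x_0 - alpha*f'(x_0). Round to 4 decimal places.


We compute the gradient at x_0 and apply the update.
f'(x) = 12*x + 3
f'(7.0067) = 12*7.0067 + 3 = 87.0804
x_1 = 7.0067 - 0.005*87.0804 = 6.5713


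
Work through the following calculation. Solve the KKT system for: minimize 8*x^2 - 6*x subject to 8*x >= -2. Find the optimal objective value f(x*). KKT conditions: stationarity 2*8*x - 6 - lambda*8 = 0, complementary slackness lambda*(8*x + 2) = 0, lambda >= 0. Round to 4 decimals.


Step 1: Try lambda = 0 (constraint inactive).
Stationarity: 2*8*x - 6 = 0
x* = 6/(2*8) = 0.375
Check constraint: 8*0.375 = 3.0 >= -2 -- satisfied.
Step 2: Compute optimal value.
f(x*) = 8*0.375^2 - 6*0.375 = -1.125


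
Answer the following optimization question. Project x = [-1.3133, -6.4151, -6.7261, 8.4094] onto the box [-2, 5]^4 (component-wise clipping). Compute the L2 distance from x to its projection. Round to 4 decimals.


Project each component onto [-2, 5].
clip(-1.3133) = -1.3133, clip(-6.4151) = -2.0, clip(-6.7261) = -2.0, clip(8.4094) = 5.0
Projection = [-1.3133, -2.0, -2.0, 5.0]
Squared diffs: [0.0, 19.4931, 22.336, 11.624]
Distance = sqrt(53.4531) = 7.3112


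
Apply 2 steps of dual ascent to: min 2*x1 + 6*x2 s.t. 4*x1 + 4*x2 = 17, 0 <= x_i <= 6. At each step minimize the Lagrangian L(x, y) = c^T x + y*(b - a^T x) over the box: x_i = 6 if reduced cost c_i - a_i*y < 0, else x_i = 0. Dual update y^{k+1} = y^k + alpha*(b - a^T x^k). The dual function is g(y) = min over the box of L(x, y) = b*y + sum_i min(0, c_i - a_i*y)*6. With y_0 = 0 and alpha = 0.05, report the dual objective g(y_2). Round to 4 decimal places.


Dual ascent for LP: min 2*x1 + 6*x2, 4*x1 + 4*x2 = 17, 0 <= x_i <= 6
Step 1: y^k = 0.0, reduced costs: (2.0, 6.0)
  x^k = (0.0, 0.0), subgradient = b - a^T x = 17.0
  y^{k+1} = 0.0 + 0.05*17.0 = 0.85
Step 2: y^k = 0.85, reduced costs: (-1.4, 2.6)
  x^k = (6.0, 0.0), subgradient = b - a^T x = -7.0
  y^{k+1} = 0.85 + 0.05*-7.0 = 0.5
Dual objective at y_2 = 0.5: reduced costs (0.0, 4.0), box minimizer x = (0.0, 0.0)
g(y_2) = b*y + (c1 - a1*y)*x1 + (c2 - a2*y)*x2 = 17*0.5 + 0.0*0.0 + 4.0*0.0 = 8.5 + 0.0 + 0.0 = 8.5


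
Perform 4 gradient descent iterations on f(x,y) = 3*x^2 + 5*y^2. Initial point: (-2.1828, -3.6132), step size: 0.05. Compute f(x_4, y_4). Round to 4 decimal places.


Gradient descent on f(x,y) = 3*x^2 + 5*y^2.
Starting point: (-2.1828, -3.6132), alpha = 0.05
Step 1: grad_x = 2*3*-2.1828 = -13.0968, grad_y = 2*5*-3.6132 = -36.132
  x_1 = -2.1828 - 0.05*-13.0968 = -1.528
  y_1 = -3.6132 - 0.05*-36.132 = -1.8066
Step 2: grad_x = 2*3*-1.528 = -9.1678, grad_y = 2*5*-1.8066 = -18.066
  x_2 = -1.528 - 0.05*-9.1678 = -1.0696
  y_2 = -1.8066 - 0.05*-18.066 = -0.9033
Step 3: grad_x = 2*3*-1.0696 = -6.4174, grad_y = 2*5*-0.9033 = -9.033
  x_3 = -1.0696 - 0.05*-6.4174 = -0.7487
  y_3 = -0.9033 - 0.05*-9.033 = -0.4517
Step 4: grad_x = 2*3*-0.7487 = -4.4922, grad_y = 2*5*-0.4517 = -4.5165
  x_4 = -0.7487 - 0.05*-4.4922 = -0.5241
  y_4 = -0.4517 - 0.05*-4.5165 = -0.2258
f(-0.5241, -0.2258) = 3*(-0.5241)^2 + 5*(-0.2258)^2 = 1.079


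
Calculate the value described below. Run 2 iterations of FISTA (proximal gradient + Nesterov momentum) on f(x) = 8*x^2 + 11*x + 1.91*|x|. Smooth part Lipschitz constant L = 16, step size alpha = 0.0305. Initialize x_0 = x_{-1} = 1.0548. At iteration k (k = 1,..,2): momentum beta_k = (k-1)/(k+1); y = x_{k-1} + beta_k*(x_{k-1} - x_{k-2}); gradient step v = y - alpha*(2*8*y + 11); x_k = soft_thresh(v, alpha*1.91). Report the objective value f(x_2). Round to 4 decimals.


FISTA on f(x) = 8*x^2 + 11*x + 1.91*|x|
L = 16, alpha = 0.0305
Iteration 1: beta = 0.0, y = 1.0548 + 0.0*(1.0548 - 1.0548) = 1.0548
  grad(y) = 27.8768, v = y - alpha*grad = 0.2046
  prox(v) = soft_thresh(0.2046, 0.0583) = 0.1463
Iteration 2: beta = 0.3333, y = 0.1463 + 0.3333*(0.1463 - 1.0548) = -0.1565
  grad(y) = 8.4955, v = y - alpha*grad = -0.4156
  prox(v) = soft_thresh(-0.4156, 0.0583) = -0.3574
f(x_2) = 8*(-0.3574)^2 + 11*(-0.3574) + 1.91*|-0.3574| = -2.2268


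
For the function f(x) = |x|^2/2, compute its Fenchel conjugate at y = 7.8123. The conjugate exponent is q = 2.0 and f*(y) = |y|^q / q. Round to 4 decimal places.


The conjugate exponent q satisfies 1/p + 1/q = 1.
p = 2, so q = 2/(2 - 1) = 2.0
|y|^q = 7.8123^2.0 = 61.032
f*(7.8123) = 61.032 / 2.0 = 30.516


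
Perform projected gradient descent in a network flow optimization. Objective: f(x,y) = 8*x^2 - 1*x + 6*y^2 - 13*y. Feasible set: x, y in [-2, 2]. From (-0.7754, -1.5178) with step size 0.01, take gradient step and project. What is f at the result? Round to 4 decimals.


Step 1: Compute gradient at (-0.7754, -1.5178).
grad_x = 2*8*-0.7754 - 1 = -13.4064
grad_y = 2*6*-1.5178 - 13 = -31.2136
Step 2: Gradient step.
x_raw = -0.7754 - 0.01*-13.4064 = -0.6413
y_raw = -1.5178 - 0.01*-31.2136 = -1.2057
Step 3: Project onto [-2, 2].
x_proj = clip(-0.6413) = -0.6413
y_proj = clip(-1.2057) = -1.2057
Step 4: Evaluate f.
f(-0.6413, -1.2057) = 28.3272


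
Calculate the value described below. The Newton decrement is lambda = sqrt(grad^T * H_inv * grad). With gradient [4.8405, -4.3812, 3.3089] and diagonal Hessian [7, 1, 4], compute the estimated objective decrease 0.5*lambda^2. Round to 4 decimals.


Step 1: H is diagonal, so H^(-1) * g = [0.6915, -4.3812, 0.8272].
Step 2: g^T H^(-1) g = sum_i g_i^2 / H_ii
  = (4.8405)^2/7 + (-4.3812)^2/1 + (3.3089)^2/4
  = 3.3472 + 19.1949 + 2.7372 = 25.2793
Step 3: Objective decrease = 0.5 * g^T H^(-1) g = 12.6397


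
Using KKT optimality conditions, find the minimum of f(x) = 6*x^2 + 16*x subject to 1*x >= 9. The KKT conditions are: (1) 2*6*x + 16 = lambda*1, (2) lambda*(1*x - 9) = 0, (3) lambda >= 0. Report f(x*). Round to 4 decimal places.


Step 1: Try lambda = 0 (constraint inactive).
x_unc = -16/(2*6) = -1.3333
Check: 1*-1.3333 = -1.3333 < 9 -- violated!
Step 2: Constraint must be active: 1*x = 9
x* = 9/1 = 9.0
lambda = (2*6*9.0 + 16)/1 = 124.0
Step 3: Compute optimal value.
f(x*) = 6*9.0^2 + 16*9.0 = 630.0


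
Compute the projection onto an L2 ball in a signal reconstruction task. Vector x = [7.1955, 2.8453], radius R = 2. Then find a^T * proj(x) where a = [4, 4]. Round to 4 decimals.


Step 1: Compute ||x|| (intermediates to 6 decimals).
||x|| = sqrt(7.1955^2 + 2.8453^2) = 7.737632
Step 2: Project.
Since ||x|| > R, scale = R/||x|| = 2/7.737632 = 0.258477, proj(x) = scale * x
proj(x) = [1.859871, 0.735445]
Step 3: Dot product.
a^T * proj(x) = 4*1.859871 + 4*0.735445 = 10.3813


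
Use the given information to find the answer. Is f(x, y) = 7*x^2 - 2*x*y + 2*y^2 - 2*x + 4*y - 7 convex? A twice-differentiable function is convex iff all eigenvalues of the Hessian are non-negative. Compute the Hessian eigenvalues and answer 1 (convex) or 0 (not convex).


The Hessian of f(x,y) = 7*x^2 - 2*x*y + 2*y^2 - 2*x + 4*y - 7 is:
H = [[14, -2], [-2, 4]]
Trace = 14 + 4 = 18
Determinant = 14*4 - (-2)^2 = 52
Discriminant = (18)^2 - 4*52 = 116.0
Eigenvalues: lambda_1 = 3.6148, lambda_2 = 14.3852
The function is convex.

1


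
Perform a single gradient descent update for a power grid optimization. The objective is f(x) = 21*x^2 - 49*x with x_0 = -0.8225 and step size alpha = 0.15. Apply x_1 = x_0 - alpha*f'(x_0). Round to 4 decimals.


We compute the gradient at x_0 and apply the update.
f'(x) = 42*x - 49
f'(-0.8225) = 42*-0.8225 - 49 = -83.545
x_1 = -0.8225 - 0.15*-83.545 = 11.7093


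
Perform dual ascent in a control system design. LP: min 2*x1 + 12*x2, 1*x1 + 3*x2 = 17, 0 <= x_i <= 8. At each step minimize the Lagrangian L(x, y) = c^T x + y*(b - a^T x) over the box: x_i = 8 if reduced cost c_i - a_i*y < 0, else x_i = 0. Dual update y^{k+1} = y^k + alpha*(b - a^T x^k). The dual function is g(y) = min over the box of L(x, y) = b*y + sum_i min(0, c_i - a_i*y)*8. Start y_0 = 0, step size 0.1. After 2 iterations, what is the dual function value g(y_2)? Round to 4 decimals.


Dual ascent for LP: min 2*x1 + 12*x2, 1*x1 + 3*x2 = 17, 0 <= x_i <= 8
Step 1: y^k = 0.0, reduced costs: (2.0, 12.0)
  x^k = (0.0, 0.0), subgradient = b - a^T x = 17.0
  y^{k+1} = 0.0 + 0.1*17.0 = 1.7
Step 2: y^k = 1.7, reduced costs: (0.3, 6.9)
  x^k = (0.0, 0.0), subgradient = b - a^T x = 17.0
  y^{k+1} = 1.7 + 0.1*17.0 = 3.4
Dual objective at y_2 = 3.4: reduced costs (-1.4, 1.8), box minimizer x = (8.0, 0.0)
g(y_2) = b*y + (c1 - a1*y)*x1 + (c2 - a2*y)*x2 = 17*3.4 + (-1.4)*8.0 + 1.8*0.0 = 57.8 - 11.2 + 0.0 = 46.6


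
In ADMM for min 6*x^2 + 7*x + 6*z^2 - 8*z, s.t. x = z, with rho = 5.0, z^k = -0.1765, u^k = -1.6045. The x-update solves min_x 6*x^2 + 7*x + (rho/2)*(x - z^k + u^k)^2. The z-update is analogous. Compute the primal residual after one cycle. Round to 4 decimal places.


ADMM iteration with rho = 5.0, z^k = -0.1765, u^k = -1.6045
Step 1: x-update.
Minimize 6*x^2 + 7*x + (5.0/2)*(x + 0.1765 - 1.6045)^2
FOC: (2*6 + 5.0)*x = -7 + 5.0*(-0.1765 + 1.6045)
x^{k+1} = 0.0082
Step 2: z-update.
Minimize 6*z^2 - 8*z + (5.0/2)*(0.0082 - z - 1.6045)^2
FOC: (2*6 + 5.0)*z = 8 + 5.0*(0.0082 - 1.6045)
z^{k+1} = 0.0011
Step 3: u-update.
u^{k+1} = -1.6045 + 0.0082 - 0.0011 = -1.5974
Step 4: Primal residual = |0.0082 - 0.0011| = 0.0071


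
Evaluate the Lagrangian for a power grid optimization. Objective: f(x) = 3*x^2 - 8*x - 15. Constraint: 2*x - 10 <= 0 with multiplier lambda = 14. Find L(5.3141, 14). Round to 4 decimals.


Step 1: Evaluate f(x).
f(5.3141) = 3*5.3141^2 - 8*5.3141 - 15 = 27.2062
Step 2: Evaluate g(x).
g(5.3141) = 2*5.3141 - 10 = 0.6282
Step 3: Compute Lagrangian.
L = 27.2062 + 14*0.6282 = 36.001


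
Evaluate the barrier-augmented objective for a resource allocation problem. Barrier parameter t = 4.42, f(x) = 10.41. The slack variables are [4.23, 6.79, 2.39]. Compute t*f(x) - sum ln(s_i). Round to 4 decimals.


Step 1: Compute log-barrier.
ln values: [1.4422, 1.9155, 0.8713]
phi = -(1.4422 + 1.9155 + 0.8713) = -4.2289
Step 2: Compute augmented objective.
t*f(x) = 4.42*10.41 = 46.0122
Total = 46.0122 - 4.2289 = 41.7833


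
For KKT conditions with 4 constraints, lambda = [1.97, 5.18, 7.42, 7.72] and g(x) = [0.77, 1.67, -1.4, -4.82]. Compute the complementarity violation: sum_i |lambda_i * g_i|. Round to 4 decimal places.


KKT complementary slackness check:
lambda_1 * g_1 = 1.97 * 0.77 = 1.5169
lambda_2 * g_2 = 5.18 * 1.67 = 8.6506
lambda_3 * g_3 = 7.42 * -1.4 = -10.388
lambda_4 * g_4 = 7.72 * -4.82 = -37.2104
Total violation = 1.5169 + 8.6506 + 10.388 + 37.2104 = 57.7659


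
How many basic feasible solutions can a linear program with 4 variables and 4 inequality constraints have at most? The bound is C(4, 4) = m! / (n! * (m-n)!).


Each vertex corresponds to some choice of n active constraints out of m, so the number of vertices is at most C(m, n) = m! / (n!(m-n)!).
m = 4, n = 4
Numerator: 4 * 3 * 2 * 1
Denominator: 4! = 24
C(4, 4) = 1


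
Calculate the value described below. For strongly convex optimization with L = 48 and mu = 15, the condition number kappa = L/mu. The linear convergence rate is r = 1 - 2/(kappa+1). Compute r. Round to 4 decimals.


Step 1: Compute the condition number.
kappa = L/mu = 48/15 = 3.2
Step 2: Compute the convergence rate.
r = 1 - 2/(kappa + 1) = 1 - 2*mu/(L + mu) = (L - mu)/(L + mu) = 33/63 = 0.5238


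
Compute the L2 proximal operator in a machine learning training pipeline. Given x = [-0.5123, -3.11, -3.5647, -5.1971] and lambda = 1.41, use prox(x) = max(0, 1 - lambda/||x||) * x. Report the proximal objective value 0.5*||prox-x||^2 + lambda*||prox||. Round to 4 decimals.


Step 1: Compute ||x||.
||x|| = 7.0464
Step 2: Compute scaling factor.
scale = max(0, 1 - 1.41/7.0464) = 0.7999
Step 3: prox(x) = [-0.4098, -2.4877, -2.8514, -4.1571]
||prox(x)|| = 5.6364
Step 4: Proximal objective.
0.5*||prox-x||^2 = 0.9941
lambda*||prox|| = 7.9473
Total = 8.9413


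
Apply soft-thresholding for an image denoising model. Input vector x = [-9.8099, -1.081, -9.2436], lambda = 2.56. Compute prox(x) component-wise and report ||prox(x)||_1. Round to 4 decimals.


Soft-thresholding with lambda = 2.56:
prox(-9.8099) = sign(-9.8099)*max(|-9.8099| - 2.56, 0) = -7.2499
prox(-1.081) = sign(-1.081)*max(|-1.081| - 2.56, 0) = 0.0
prox(-9.2436) = sign(-9.2436)*max(|-9.2436| - 2.56, 0) = -6.6836
prox(x) = [-7.2499, 0.0, -6.6836]
||prox(x)||_1 = 7.2499 + 0.0 + 6.6836 = 13.9335


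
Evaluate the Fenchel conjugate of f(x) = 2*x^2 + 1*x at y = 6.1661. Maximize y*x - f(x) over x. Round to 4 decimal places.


f*(y) = sup_x {y*x - a*x^2 - b*x} = sup_x {(y-b)*x - a*x^2}
FOC: (y - b) - 2a*x = 0 => x* = (y - b)/(2a)
x* = (6.1661 - 1)/(2*2) = 1.2915
f*(6.1661) = (y-b)^2/(4a) = (6.1661 - 1)^2/(4*2)
= 26.6886/8 = 3.3361


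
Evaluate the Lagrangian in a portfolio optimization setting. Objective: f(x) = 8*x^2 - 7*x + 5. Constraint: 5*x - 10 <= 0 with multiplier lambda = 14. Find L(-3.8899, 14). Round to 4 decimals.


Step 1: Evaluate f(x).
f(-3.8899) = 8*(-3.8899)^2 - 7*(-3.8899) + 5 = 153.2799
Step 2: Evaluate g(x).
g(-3.8899) = 5*-3.8899 - 10 = -29.4495
Step 3: Compute Lagrangian.
L = 153.2799 + 14*-29.4495 = -259.0131


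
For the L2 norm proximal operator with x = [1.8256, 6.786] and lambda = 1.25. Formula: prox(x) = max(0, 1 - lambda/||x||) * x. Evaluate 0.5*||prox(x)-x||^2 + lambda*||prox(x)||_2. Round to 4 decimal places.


Step 1: Compute ||x||.
||x|| = 7.0273
Step 2: Compute scaling factor.
scale = max(0, 1 - 1.25/7.0273) = 0.8221
Step 3: prox(x) = [1.5009, 5.5789]
||prox(x)|| = 5.7773
Step 4: Proximal objective.
0.5*||prox-x||^2 = 0.7813
lambda*||prox|| = 7.2216
Total = 8.0028


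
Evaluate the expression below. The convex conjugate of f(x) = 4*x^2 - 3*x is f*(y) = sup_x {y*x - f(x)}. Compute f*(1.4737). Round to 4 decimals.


f*(y) = sup_x {y*x - a*x^2 - b*x} = sup_x {(y-b)*x - a*x^2}
FOC: (y - b) - 2a*x = 0 => x* = (y - b)/(2a)
x* = (1.4737 + 3)/(2*4) = 0.5592
f*(1.4737) = (y-b)^2/(4a) = (1.4737 + 3)^2/(4*4)
= 20.014/16 = 1.2509


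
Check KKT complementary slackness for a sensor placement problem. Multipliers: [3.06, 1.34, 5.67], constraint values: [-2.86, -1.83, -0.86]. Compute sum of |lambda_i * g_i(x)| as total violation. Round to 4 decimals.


KKT complementary slackness check:
lambda_1 * g_1 = 3.06 * -2.86 = -8.7516
lambda_2 * g_2 = 1.34 * -1.83 = -2.4522
lambda_3 * g_3 = 5.67 * -0.86 = -4.8762
Total violation = 8.7516 + 2.4522 + 4.8762 = 16.08


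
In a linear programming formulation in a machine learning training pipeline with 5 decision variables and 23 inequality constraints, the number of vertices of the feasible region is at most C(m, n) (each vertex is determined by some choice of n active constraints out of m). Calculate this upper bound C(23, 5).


Each vertex corresponds to some choice of n active constraints out of m, so the number of vertices is at most C(m, n) = m! / (n!(m-n)!).
m = 23, n = 5
Numerator: 23 * 22 * 21 * 20 * 19
Denominator: 5! = 120
C(23, 5) = 33649


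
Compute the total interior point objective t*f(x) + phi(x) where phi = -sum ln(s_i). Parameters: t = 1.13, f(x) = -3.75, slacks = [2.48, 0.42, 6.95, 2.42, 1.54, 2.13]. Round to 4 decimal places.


Step 1: Compute log-barrier.
ln values: [0.9083, -0.8675, 1.9387, 0.8838, 0.4318, 0.7561]
phi = -(0.9083 - 0.8675 + 1.9387 + 0.8838 + 0.4318 + 0.7561) = -4.0512
Step 2: Compute augmented objective.
t*f(x) = 1.13*-3.75 = -4.2375
Total = -4.2375 - 4.0512 = -8.2887


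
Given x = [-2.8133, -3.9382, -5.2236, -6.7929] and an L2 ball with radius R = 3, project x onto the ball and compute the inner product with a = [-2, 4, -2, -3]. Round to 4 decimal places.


Step 1: Compute ||x|| (intermediates to 6 decimals).
||x|| = sqrt((-2.8133)^2 + (-3.9382)^2 + (-5.2236)^2 + (-6.7929)^2) = 9.841421
Step 2: Project.
Since ||x|| > R, scale = R/||x|| = 3/9.841421 = 0.304834, proj(x) = scale * x
proj(x) = [-0.857589, -1.200497, -1.592331, -2.070707]
Step 3: Dot product.
a^T * proj(x) = -2*(-0.857589) + 4*(-1.200497) - 2*(-1.592331) - 3*(-2.070707) = 6.31


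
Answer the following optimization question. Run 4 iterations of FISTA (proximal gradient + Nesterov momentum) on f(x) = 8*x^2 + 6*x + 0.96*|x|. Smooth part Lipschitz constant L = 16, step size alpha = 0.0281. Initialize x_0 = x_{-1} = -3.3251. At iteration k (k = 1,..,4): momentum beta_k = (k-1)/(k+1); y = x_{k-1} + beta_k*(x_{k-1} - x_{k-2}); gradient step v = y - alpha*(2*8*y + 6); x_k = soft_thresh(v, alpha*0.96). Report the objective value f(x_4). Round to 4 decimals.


FISTA on f(x) = 8*x^2 + 6*x + 0.96*|x|
L = 16, alpha = 0.0281
Iteration 1: beta = 0.0, y = -3.3251 + 0.0*(-3.3251 + 3.3251) = -3.3251
  grad(y) = -47.2016, v = y - alpha*grad = -1.9987
  prox(v) = soft_thresh(-1.9987, 0.027) = -1.9718
Iteration 2: beta = 0.3333, y = -1.9718 + 0.3333*(-1.9718 + 3.3251) = -1.5206
  grad(y) = -18.3303, v = y - alpha*grad = -1.0056
  prox(v) = soft_thresh(-1.0056, 0.027) = -0.9786
Iteration 3: beta = 0.5, y = -0.9786 + 0.5*(-0.9786 + 1.9718) = -0.482
  grad(y) = -1.712, v = y - alpha*grad = -0.4339
  prox(v) = soft_thresh(-0.4339, 0.027) = -0.4069
Iteration 4: beta = 0.6, y = -0.4069 + 0.6*(-0.4069 + 0.9786) = -0.0639
  grad(y) = 4.9773, v = y - alpha*grad = -0.2038
  prox(v) = soft_thresh(-0.2038, 0.027) = -0.1768
f(x_4) = 8*(-0.1768)^2 + 6*(-0.1768) + 0.96*|-0.1768| = -0.641
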